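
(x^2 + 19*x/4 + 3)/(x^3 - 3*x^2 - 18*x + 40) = (x + 3/4)/(x^2 - 7*x + 10)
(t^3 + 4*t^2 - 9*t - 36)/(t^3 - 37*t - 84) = (t - 3)/(t - 7)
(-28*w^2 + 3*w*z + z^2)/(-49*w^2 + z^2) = (-4*w + z)/(-7*w + z)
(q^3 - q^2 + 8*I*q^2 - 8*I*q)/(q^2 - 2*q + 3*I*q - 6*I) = q*(q^2 + q*(-1 + 8*I) - 8*I)/(q^2 + q*(-2 + 3*I) - 6*I)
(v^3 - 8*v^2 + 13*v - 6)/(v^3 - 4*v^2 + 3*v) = (v^2 - 7*v + 6)/(v*(v - 3))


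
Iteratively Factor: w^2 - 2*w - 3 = (w - 3)*(w + 1)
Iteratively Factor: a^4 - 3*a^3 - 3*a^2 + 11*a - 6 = (a - 1)*(a^3 - 2*a^2 - 5*a + 6) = (a - 3)*(a - 1)*(a^2 + a - 2) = (a - 3)*(a - 1)*(a + 2)*(a - 1)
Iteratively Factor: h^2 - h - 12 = (h - 4)*(h + 3)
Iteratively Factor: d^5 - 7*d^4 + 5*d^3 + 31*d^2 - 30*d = (d - 5)*(d^4 - 2*d^3 - 5*d^2 + 6*d) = (d - 5)*(d + 2)*(d^3 - 4*d^2 + 3*d) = (d - 5)*(d - 1)*(d + 2)*(d^2 - 3*d) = d*(d - 5)*(d - 1)*(d + 2)*(d - 3)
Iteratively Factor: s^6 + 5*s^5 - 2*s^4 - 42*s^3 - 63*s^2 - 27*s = (s)*(s^5 + 5*s^4 - 2*s^3 - 42*s^2 - 63*s - 27) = s*(s + 1)*(s^4 + 4*s^3 - 6*s^2 - 36*s - 27) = s*(s + 1)^2*(s^3 + 3*s^2 - 9*s - 27) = s*(s - 3)*(s + 1)^2*(s^2 + 6*s + 9) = s*(s - 3)*(s + 1)^2*(s + 3)*(s + 3)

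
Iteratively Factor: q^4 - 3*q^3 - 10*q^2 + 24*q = (q - 2)*(q^3 - q^2 - 12*q) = (q - 4)*(q - 2)*(q^2 + 3*q) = q*(q - 4)*(q - 2)*(q + 3)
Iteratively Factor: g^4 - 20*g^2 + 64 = (g + 2)*(g^3 - 2*g^2 - 16*g + 32) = (g + 2)*(g + 4)*(g^2 - 6*g + 8) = (g - 2)*(g + 2)*(g + 4)*(g - 4)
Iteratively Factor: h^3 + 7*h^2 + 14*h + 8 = (h + 4)*(h^2 + 3*h + 2) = (h + 1)*(h + 4)*(h + 2)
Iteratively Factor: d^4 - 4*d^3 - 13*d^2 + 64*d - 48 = (d - 1)*(d^3 - 3*d^2 - 16*d + 48) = (d - 4)*(d - 1)*(d^2 + d - 12) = (d - 4)*(d - 3)*(d - 1)*(d + 4)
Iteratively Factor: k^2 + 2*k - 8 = (k + 4)*(k - 2)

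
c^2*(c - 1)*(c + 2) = c^4 + c^3 - 2*c^2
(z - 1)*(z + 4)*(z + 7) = z^3 + 10*z^2 + 17*z - 28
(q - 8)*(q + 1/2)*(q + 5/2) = q^3 - 5*q^2 - 91*q/4 - 10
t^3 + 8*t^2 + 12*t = t*(t + 2)*(t + 6)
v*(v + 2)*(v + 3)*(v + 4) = v^4 + 9*v^3 + 26*v^2 + 24*v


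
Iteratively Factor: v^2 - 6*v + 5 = (v - 1)*(v - 5)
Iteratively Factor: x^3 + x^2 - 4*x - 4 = (x - 2)*(x^2 + 3*x + 2) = (x - 2)*(x + 2)*(x + 1)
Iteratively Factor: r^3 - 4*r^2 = (r)*(r^2 - 4*r) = r^2*(r - 4)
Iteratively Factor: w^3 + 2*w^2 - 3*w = (w - 1)*(w^2 + 3*w) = w*(w - 1)*(w + 3)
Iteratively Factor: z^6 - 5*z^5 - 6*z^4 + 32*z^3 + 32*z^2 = (z - 4)*(z^5 - z^4 - 10*z^3 - 8*z^2) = z*(z - 4)*(z^4 - z^3 - 10*z^2 - 8*z) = z*(z - 4)*(z + 1)*(z^3 - 2*z^2 - 8*z) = z^2*(z - 4)*(z + 1)*(z^2 - 2*z - 8) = z^2*(z - 4)^2*(z + 1)*(z + 2)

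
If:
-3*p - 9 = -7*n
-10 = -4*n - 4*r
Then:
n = 5/2 - r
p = 17/6 - 7*r/3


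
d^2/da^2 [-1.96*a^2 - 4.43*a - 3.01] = -3.92000000000000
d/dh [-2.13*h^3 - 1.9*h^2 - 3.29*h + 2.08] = -6.39*h^2 - 3.8*h - 3.29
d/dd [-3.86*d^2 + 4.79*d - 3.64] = 4.79 - 7.72*d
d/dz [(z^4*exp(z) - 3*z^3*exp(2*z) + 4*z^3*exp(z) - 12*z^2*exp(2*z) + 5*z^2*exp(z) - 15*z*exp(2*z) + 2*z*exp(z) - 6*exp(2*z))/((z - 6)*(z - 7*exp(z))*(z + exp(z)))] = ((z - 6)*(z - 7*exp(z))*(z + exp(z))*(z^4 - 6*z^3*exp(z) + 8*z^3 - 33*z^2*exp(z) + 17*z^2 - 54*z*exp(z) + 12*z - 27*exp(z) + 2) - (z - 6)*(z - 7*exp(z))*(exp(z) + 1)*(z^4 - 3*z^3*exp(z) + 4*z^3 - 12*z^2*exp(z) + 5*z^2 - 15*z*exp(z) + 2*z - 6*exp(z)) + (z - 6)*(z + exp(z))*(7*exp(z) - 1)*(z^4 - 3*z^3*exp(z) + 4*z^3 - 12*z^2*exp(z) + 5*z^2 - 15*z*exp(z) + 2*z - 6*exp(z)) + (z - 7*exp(z))*(z + exp(z))*(-z^4 + 3*z^3*exp(z) - 4*z^3 + 12*z^2*exp(z) - 5*z^2 + 15*z*exp(z) - 2*z + 6*exp(z)))*exp(z)/((z - 6)^2*(z - 7*exp(z))^2*(z + exp(z))^2)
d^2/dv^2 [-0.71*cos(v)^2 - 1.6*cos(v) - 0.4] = 1.6*cos(v) + 1.42*cos(2*v)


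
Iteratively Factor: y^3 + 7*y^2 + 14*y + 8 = (y + 1)*(y^2 + 6*y + 8) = (y + 1)*(y + 4)*(y + 2)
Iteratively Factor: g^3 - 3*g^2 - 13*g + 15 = (g + 3)*(g^2 - 6*g + 5) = (g - 5)*(g + 3)*(g - 1)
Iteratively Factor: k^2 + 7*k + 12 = (k + 4)*(k + 3)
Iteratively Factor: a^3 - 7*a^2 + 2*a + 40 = (a - 5)*(a^2 - 2*a - 8) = (a - 5)*(a + 2)*(a - 4)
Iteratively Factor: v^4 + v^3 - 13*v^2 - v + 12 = (v - 3)*(v^3 + 4*v^2 - v - 4) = (v - 3)*(v + 1)*(v^2 + 3*v - 4) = (v - 3)*(v + 1)*(v + 4)*(v - 1)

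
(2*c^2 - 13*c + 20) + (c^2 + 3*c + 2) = 3*c^2 - 10*c + 22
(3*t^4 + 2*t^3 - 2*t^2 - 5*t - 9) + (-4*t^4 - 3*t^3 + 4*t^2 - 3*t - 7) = -t^4 - t^3 + 2*t^2 - 8*t - 16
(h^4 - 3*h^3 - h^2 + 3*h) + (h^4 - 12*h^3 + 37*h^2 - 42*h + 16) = 2*h^4 - 15*h^3 + 36*h^2 - 39*h + 16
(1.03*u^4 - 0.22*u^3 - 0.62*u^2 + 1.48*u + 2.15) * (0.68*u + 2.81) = 0.7004*u^5 + 2.7447*u^4 - 1.0398*u^3 - 0.7358*u^2 + 5.6208*u + 6.0415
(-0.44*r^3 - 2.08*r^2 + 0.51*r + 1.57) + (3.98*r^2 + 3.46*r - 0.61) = -0.44*r^3 + 1.9*r^2 + 3.97*r + 0.96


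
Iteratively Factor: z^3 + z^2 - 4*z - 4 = (z + 1)*(z^2 - 4) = (z + 1)*(z + 2)*(z - 2)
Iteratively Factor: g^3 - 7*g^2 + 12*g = (g - 4)*(g^2 - 3*g) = (g - 4)*(g - 3)*(g)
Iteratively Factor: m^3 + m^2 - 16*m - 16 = (m + 4)*(m^2 - 3*m - 4) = (m + 1)*(m + 4)*(m - 4)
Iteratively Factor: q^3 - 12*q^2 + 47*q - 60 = (q - 4)*(q^2 - 8*q + 15) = (q - 4)*(q - 3)*(q - 5)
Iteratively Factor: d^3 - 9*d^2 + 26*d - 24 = (d - 3)*(d^2 - 6*d + 8) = (d - 4)*(d - 3)*(d - 2)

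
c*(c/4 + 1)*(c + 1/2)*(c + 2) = c^4/4 + 13*c^3/8 + 11*c^2/4 + c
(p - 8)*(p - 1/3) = p^2 - 25*p/3 + 8/3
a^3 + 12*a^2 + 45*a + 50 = (a + 2)*(a + 5)^2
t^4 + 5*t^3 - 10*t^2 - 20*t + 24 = (t - 2)*(t - 1)*(t + 2)*(t + 6)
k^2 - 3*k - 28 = (k - 7)*(k + 4)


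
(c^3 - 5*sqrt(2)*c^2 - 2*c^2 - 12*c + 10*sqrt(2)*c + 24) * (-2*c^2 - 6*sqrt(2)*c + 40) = -2*c^5 + 4*c^4 + 4*sqrt(2)*c^4 - 8*sqrt(2)*c^3 + 124*c^3 - 248*c^2 - 128*sqrt(2)*c^2 - 480*c + 256*sqrt(2)*c + 960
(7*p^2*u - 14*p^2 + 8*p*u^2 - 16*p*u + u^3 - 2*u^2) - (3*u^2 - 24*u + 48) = 7*p^2*u - 14*p^2 + 8*p*u^2 - 16*p*u + u^3 - 5*u^2 + 24*u - 48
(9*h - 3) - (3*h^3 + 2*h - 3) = -3*h^3 + 7*h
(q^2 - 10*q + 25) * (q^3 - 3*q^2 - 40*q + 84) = q^5 - 13*q^4 + 15*q^3 + 409*q^2 - 1840*q + 2100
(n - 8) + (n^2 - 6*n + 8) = n^2 - 5*n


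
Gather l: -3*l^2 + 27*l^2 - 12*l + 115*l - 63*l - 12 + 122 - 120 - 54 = 24*l^2 + 40*l - 64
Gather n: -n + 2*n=n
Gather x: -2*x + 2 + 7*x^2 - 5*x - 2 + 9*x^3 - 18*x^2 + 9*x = 9*x^3 - 11*x^2 + 2*x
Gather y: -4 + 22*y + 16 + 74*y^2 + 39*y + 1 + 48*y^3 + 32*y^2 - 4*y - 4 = 48*y^3 + 106*y^2 + 57*y + 9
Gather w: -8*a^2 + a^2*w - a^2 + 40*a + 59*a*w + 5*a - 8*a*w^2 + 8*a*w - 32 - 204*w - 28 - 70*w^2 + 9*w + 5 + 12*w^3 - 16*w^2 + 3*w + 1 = -9*a^2 + 45*a + 12*w^3 + w^2*(-8*a - 86) + w*(a^2 + 67*a - 192) - 54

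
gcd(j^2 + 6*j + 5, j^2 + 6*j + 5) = j^2 + 6*j + 5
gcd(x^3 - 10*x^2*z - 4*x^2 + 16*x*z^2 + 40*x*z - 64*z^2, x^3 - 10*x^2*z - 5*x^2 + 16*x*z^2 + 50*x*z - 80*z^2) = x^2 - 10*x*z + 16*z^2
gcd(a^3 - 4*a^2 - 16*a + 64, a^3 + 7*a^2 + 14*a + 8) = a + 4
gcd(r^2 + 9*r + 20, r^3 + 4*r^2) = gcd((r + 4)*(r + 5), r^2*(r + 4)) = r + 4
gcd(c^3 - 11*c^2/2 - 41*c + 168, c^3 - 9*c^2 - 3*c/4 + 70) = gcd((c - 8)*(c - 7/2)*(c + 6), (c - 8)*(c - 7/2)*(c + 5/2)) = c^2 - 23*c/2 + 28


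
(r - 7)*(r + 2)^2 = r^3 - 3*r^2 - 24*r - 28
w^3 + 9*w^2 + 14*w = w*(w + 2)*(w + 7)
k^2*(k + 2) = k^3 + 2*k^2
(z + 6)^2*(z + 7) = z^3 + 19*z^2 + 120*z + 252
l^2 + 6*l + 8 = (l + 2)*(l + 4)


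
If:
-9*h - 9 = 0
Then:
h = -1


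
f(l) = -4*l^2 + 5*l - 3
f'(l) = 5 - 8*l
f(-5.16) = -135.30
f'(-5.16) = 46.28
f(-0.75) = -9.00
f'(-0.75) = 11.00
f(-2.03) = -29.63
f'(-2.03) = 21.24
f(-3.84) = -81.18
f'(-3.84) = 35.72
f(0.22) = -2.09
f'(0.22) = 3.24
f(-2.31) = -35.89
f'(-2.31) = 23.48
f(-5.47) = -150.03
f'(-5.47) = 48.76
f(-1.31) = -16.41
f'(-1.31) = 15.48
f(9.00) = -282.00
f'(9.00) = -67.00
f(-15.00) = -978.00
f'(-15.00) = 125.00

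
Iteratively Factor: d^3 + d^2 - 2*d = (d)*(d^2 + d - 2) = d*(d + 2)*(d - 1)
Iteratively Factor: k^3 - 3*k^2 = (k)*(k^2 - 3*k) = k*(k - 3)*(k)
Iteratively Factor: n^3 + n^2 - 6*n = (n + 3)*(n^2 - 2*n) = n*(n + 3)*(n - 2)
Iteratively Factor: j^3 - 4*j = (j)*(j^2 - 4) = j*(j + 2)*(j - 2)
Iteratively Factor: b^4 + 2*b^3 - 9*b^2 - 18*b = (b - 3)*(b^3 + 5*b^2 + 6*b) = b*(b - 3)*(b^2 + 5*b + 6) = b*(b - 3)*(b + 2)*(b + 3)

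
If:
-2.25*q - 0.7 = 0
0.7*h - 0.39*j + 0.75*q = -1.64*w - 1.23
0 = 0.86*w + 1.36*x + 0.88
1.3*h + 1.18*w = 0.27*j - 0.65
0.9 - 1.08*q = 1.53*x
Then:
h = 0.17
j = -6.81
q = -0.31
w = -2.30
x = 0.81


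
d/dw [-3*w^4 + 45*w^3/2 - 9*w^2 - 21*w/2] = -12*w^3 + 135*w^2/2 - 18*w - 21/2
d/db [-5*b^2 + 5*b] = 5 - 10*b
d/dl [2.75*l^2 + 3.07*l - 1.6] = 5.5*l + 3.07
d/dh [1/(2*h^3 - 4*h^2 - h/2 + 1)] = 2*(-12*h^2 + 16*h + 1)/(4*h^3 - 8*h^2 - h + 2)^2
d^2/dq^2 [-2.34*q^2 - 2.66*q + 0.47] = -4.68000000000000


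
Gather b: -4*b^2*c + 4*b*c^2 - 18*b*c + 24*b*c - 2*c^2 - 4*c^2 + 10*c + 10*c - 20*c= -4*b^2*c + b*(4*c^2 + 6*c) - 6*c^2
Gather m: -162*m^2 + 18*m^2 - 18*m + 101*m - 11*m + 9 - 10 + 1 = -144*m^2 + 72*m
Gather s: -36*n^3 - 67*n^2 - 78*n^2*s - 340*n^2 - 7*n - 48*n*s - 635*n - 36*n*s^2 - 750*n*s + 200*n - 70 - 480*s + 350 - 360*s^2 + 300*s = -36*n^3 - 407*n^2 - 442*n + s^2*(-36*n - 360) + s*(-78*n^2 - 798*n - 180) + 280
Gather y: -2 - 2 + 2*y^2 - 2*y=2*y^2 - 2*y - 4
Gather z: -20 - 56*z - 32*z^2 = -32*z^2 - 56*z - 20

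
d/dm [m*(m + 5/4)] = 2*m + 5/4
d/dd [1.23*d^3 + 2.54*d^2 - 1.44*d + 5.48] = 3.69*d^2 + 5.08*d - 1.44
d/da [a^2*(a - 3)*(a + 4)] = a*(4*a^2 + 3*a - 24)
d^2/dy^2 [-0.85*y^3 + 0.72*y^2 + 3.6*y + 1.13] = 1.44 - 5.1*y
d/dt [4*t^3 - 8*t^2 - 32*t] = 12*t^2 - 16*t - 32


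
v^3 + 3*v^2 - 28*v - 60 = (v - 5)*(v + 2)*(v + 6)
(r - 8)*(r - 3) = r^2 - 11*r + 24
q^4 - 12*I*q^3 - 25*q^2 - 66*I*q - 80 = (q - 8*I)*(q - 5*I)*(q - I)*(q + 2*I)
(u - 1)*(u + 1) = u^2 - 1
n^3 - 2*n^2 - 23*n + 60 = (n - 4)*(n - 3)*(n + 5)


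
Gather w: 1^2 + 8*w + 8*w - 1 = 16*w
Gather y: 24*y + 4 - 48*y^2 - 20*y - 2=-48*y^2 + 4*y + 2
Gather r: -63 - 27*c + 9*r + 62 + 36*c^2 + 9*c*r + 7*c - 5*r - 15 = 36*c^2 - 20*c + r*(9*c + 4) - 16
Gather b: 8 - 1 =7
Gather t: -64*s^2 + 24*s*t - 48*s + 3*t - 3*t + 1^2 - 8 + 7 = -64*s^2 + 24*s*t - 48*s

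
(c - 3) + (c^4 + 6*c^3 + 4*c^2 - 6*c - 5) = c^4 + 6*c^3 + 4*c^2 - 5*c - 8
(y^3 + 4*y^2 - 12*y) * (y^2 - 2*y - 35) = y^5 + 2*y^4 - 55*y^3 - 116*y^2 + 420*y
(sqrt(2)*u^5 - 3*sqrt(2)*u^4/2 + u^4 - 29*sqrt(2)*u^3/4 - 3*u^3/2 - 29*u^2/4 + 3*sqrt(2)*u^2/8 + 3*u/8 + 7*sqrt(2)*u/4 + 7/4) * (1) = sqrt(2)*u^5 - 3*sqrt(2)*u^4/2 + u^4 - 29*sqrt(2)*u^3/4 - 3*u^3/2 - 29*u^2/4 + 3*sqrt(2)*u^2/8 + 3*u/8 + 7*sqrt(2)*u/4 + 7/4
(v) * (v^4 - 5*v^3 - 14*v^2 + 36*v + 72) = v^5 - 5*v^4 - 14*v^3 + 36*v^2 + 72*v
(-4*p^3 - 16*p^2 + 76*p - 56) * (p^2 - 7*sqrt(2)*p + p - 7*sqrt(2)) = -4*p^5 - 20*p^4 + 28*sqrt(2)*p^4 + 60*p^3 + 140*sqrt(2)*p^3 - 420*sqrt(2)*p^2 + 20*p^2 - 140*sqrt(2)*p - 56*p + 392*sqrt(2)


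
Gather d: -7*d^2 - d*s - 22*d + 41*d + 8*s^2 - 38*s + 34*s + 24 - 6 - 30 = -7*d^2 + d*(19 - s) + 8*s^2 - 4*s - 12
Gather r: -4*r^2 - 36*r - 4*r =-4*r^2 - 40*r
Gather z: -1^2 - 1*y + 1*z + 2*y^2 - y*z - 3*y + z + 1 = 2*y^2 - 4*y + z*(2 - y)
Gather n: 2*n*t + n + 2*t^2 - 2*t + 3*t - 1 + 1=n*(2*t + 1) + 2*t^2 + t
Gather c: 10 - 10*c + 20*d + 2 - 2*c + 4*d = -12*c + 24*d + 12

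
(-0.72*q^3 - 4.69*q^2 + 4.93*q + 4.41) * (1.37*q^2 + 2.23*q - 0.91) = -0.9864*q^5 - 8.0309*q^4 - 3.0494*q^3 + 21.3035*q^2 + 5.348*q - 4.0131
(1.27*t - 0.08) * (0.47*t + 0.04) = 0.5969*t^2 + 0.0132*t - 0.0032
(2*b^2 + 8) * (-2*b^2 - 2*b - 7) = -4*b^4 - 4*b^3 - 30*b^2 - 16*b - 56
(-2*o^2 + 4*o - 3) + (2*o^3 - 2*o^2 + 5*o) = 2*o^3 - 4*o^2 + 9*o - 3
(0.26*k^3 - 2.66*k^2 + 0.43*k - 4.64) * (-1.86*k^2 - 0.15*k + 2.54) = -0.4836*k^5 + 4.9086*k^4 + 0.2596*k^3 + 1.8095*k^2 + 1.7882*k - 11.7856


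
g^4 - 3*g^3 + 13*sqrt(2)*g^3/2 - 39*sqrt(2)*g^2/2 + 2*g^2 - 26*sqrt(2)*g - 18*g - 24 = (g - 4)*(g + 1)*(g + sqrt(2)/2)*(g + 6*sqrt(2))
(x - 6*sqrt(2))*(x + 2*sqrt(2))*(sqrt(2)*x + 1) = sqrt(2)*x^3 - 7*x^2 - 28*sqrt(2)*x - 24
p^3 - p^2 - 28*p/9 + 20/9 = (p - 2)*(p - 2/3)*(p + 5/3)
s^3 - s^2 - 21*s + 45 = (s - 3)^2*(s + 5)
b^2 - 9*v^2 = (b - 3*v)*(b + 3*v)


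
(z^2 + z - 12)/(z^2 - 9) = (z + 4)/(z + 3)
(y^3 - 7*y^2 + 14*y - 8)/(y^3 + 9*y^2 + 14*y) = (y^3 - 7*y^2 + 14*y - 8)/(y*(y^2 + 9*y + 14))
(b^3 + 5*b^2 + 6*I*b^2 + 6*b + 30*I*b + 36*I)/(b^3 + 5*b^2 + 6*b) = (b + 6*I)/b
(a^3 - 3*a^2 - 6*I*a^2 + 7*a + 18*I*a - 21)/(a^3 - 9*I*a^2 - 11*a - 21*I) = (a - 3)/(a - 3*I)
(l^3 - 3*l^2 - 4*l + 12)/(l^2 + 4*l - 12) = (l^2 - l - 6)/(l + 6)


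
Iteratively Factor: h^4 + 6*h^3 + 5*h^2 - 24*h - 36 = (h - 2)*(h^3 + 8*h^2 + 21*h + 18) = (h - 2)*(h + 2)*(h^2 + 6*h + 9) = (h - 2)*(h + 2)*(h + 3)*(h + 3)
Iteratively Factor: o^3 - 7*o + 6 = (o + 3)*(o^2 - 3*o + 2) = (o - 2)*(o + 3)*(o - 1)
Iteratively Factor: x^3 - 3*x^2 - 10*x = (x - 5)*(x^2 + 2*x) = (x - 5)*(x + 2)*(x)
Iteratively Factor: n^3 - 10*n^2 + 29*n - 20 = (n - 5)*(n^2 - 5*n + 4) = (n - 5)*(n - 1)*(n - 4)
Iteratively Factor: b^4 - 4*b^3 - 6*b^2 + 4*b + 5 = (b - 5)*(b^3 + b^2 - b - 1) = (b - 5)*(b - 1)*(b^2 + 2*b + 1) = (b - 5)*(b - 1)*(b + 1)*(b + 1)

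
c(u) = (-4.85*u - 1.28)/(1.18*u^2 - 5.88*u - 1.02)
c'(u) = (5.88 - 2.36*u)*(-4.85*u - 1.28)/(1.18*u^2 - 5.88*u - 1.02)^2 - 4.85/(1.18*u^2 - 5.88*u - 1.02) = (5.723*u^2 + 3.0208*u - 2.5794)/(1.3924*u^4 - 13.8768*u^3 + 32.1672*u^2 + 11.9952*u + 1.0404)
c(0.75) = 1.03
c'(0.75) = 0.13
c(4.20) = 4.42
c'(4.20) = 4.62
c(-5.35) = 0.38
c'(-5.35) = 0.04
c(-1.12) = 0.59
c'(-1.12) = 0.02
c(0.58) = 1.01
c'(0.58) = 0.07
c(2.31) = 1.50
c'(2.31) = 0.51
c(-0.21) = -0.98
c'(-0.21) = -41.59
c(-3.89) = 0.44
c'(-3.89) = 0.05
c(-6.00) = 0.36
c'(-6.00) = 0.03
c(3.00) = 1.97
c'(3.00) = 0.90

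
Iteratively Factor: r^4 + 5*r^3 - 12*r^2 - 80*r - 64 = (r + 4)*(r^3 + r^2 - 16*r - 16) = (r + 1)*(r + 4)*(r^2 - 16) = (r + 1)*(r + 4)^2*(r - 4)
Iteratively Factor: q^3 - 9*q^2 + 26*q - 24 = (q - 2)*(q^2 - 7*q + 12) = (q - 3)*(q - 2)*(q - 4)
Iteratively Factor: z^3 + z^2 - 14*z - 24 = (z + 3)*(z^2 - 2*z - 8) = (z + 2)*(z + 3)*(z - 4)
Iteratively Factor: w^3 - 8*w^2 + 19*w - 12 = (w - 3)*(w^2 - 5*w + 4) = (w - 4)*(w - 3)*(w - 1)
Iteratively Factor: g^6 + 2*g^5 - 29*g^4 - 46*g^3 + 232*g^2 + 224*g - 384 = (g - 1)*(g^5 + 3*g^4 - 26*g^3 - 72*g^2 + 160*g + 384) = (g - 3)*(g - 1)*(g^4 + 6*g^3 - 8*g^2 - 96*g - 128) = (g - 3)*(g - 1)*(g + 4)*(g^3 + 2*g^2 - 16*g - 32) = (g - 3)*(g - 1)*(g + 2)*(g + 4)*(g^2 - 16) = (g - 3)*(g - 1)*(g + 2)*(g + 4)^2*(g - 4)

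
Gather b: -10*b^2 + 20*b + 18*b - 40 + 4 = -10*b^2 + 38*b - 36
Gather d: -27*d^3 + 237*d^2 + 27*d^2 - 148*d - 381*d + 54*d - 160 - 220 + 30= -27*d^3 + 264*d^2 - 475*d - 350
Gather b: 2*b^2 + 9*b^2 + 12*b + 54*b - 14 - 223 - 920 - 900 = 11*b^2 + 66*b - 2057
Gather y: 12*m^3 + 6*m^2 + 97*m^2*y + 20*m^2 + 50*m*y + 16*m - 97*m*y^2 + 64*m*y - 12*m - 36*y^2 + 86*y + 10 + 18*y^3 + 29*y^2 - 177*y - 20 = 12*m^3 + 26*m^2 + 4*m + 18*y^3 + y^2*(-97*m - 7) + y*(97*m^2 + 114*m - 91) - 10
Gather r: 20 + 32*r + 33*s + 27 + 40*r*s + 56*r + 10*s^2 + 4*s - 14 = r*(40*s + 88) + 10*s^2 + 37*s + 33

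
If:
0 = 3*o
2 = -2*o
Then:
No Solution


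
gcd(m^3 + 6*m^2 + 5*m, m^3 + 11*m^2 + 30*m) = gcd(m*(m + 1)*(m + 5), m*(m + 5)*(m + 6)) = m^2 + 5*m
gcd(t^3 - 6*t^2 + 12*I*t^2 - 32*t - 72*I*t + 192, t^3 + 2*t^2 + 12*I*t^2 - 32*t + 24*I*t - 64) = t^2 + 12*I*t - 32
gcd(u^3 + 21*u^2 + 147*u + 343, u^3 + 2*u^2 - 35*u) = u + 7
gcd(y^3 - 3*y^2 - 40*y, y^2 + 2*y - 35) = 1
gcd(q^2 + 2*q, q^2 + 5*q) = q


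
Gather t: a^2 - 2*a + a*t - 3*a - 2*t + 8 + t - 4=a^2 - 5*a + t*(a - 1) + 4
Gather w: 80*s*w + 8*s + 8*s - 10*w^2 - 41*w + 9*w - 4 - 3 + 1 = 16*s - 10*w^2 + w*(80*s - 32) - 6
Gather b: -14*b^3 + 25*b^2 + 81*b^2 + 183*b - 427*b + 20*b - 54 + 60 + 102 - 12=-14*b^3 + 106*b^2 - 224*b + 96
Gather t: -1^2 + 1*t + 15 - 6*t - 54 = -5*t - 40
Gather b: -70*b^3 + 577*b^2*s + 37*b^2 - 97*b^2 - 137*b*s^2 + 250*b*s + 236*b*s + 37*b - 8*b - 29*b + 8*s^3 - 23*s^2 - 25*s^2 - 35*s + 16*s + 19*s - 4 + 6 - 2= -70*b^3 + b^2*(577*s - 60) + b*(-137*s^2 + 486*s) + 8*s^3 - 48*s^2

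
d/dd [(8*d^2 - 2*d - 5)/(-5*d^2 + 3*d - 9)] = (14*d^2 - 194*d + 33)/(25*d^4 - 30*d^3 + 99*d^2 - 54*d + 81)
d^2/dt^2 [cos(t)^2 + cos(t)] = -cos(t) - 2*cos(2*t)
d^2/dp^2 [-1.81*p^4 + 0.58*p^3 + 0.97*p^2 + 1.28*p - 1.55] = -21.72*p^2 + 3.48*p + 1.94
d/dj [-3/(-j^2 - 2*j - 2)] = 6*(-j - 1)/(j^2 + 2*j + 2)^2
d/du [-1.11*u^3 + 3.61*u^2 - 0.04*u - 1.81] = -3.33*u^2 + 7.22*u - 0.04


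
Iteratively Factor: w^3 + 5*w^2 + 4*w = (w)*(w^2 + 5*w + 4) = w*(w + 1)*(w + 4)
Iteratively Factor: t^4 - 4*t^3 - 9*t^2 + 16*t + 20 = (t + 2)*(t^3 - 6*t^2 + 3*t + 10) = (t - 2)*(t + 2)*(t^2 - 4*t - 5) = (t - 5)*(t - 2)*(t + 2)*(t + 1)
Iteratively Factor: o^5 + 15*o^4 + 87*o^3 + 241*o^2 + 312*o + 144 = (o + 4)*(o^4 + 11*o^3 + 43*o^2 + 69*o + 36) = (o + 4)^2*(o^3 + 7*o^2 + 15*o + 9) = (o + 1)*(o + 4)^2*(o^2 + 6*o + 9) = (o + 1)*(o + 3)*(o + 4)^2*(o + 3)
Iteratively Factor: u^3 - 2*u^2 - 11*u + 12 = (u + 3)*(u^2 - 5*u + 4) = (u - 4)*(u + 3)*(u - 1)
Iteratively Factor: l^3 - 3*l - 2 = (l + 1)*(l^2 - l - 2) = (l + 1)^2*(l - 2)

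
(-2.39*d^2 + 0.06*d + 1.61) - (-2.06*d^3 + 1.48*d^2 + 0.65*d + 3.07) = 2.06*d^3 - 3.87*d^2 - 0.59*d - 1.46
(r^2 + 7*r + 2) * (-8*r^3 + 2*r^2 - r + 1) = -8*r^5 - 54*r^4 - 3*r^3 - 2*r^2 + 5*r + 2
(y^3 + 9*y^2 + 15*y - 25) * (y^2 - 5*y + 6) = y^5 + 4*y^4 - 24*y^3 - 46*y^2 + 215*y - 150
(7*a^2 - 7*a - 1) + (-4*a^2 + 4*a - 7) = 3*a^2 - 3*a - 8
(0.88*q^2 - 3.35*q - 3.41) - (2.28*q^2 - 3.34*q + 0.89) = -1.4*q^2 - 0.0100000000000002*q - 4.3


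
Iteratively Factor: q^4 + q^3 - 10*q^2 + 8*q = (q - 2)*(q^3 + 3*q^2 - 4*q) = (q - 2)*(q - 1)*(q^2 + 4*q) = (q - 2)*(q - 1)*(q + 4)*(q)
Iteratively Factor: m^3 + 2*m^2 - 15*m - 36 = (m - 4)*(m^2 + 6*m + 9) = (m - 4)*(m + 3)*(m + 3)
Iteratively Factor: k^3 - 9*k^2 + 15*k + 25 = (k + 1)*(k^2 - 10*k + 25) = (k - 5)*(k + 1)*(k - 5)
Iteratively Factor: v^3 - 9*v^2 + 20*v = (v - 4)*(v^2 - 5*v) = (v - 5)*(v - 4)*(v)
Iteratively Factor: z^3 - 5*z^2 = (z - 5)*(z^2) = z*(z - 5)*(z)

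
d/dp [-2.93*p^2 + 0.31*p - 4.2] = 0.31 - 5.86*p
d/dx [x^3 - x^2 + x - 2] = 3*x^2 - 2*x + 1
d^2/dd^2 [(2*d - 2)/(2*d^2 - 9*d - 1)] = 4*((11 - 6*d)*(-2*d^2 + 9*d + 1) - (d - 1)*(4*d - 9)^2)/(-2*d^2 + 9*d + 1)^3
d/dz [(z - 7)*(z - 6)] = 2*z - 13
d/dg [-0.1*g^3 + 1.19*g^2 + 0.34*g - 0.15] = -0.3*g^2 + 2.38*g + 0.34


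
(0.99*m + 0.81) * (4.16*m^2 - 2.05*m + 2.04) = 4.1184*m^3 + 1.3401*m^2 + 0.3591*m + 1.6524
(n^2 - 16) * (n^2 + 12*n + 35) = n^4 + 12*n^3 + 19*n^2 - 192*n - 560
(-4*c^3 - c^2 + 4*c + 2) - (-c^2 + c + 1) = -4*c^3 + 3*c + 1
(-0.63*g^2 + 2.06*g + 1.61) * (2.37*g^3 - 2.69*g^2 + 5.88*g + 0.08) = -1.4931*g^5 + 6.5769*g^4 - 5.4301*g^3 + 7.7315*g^2 + 9.6316*g + 0.1288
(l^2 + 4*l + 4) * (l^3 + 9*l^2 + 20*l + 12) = l^5 + 13*l^4 + 60*l^3 + 128*l^2 + 128*l + 48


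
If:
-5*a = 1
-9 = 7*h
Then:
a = -1/5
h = -9/7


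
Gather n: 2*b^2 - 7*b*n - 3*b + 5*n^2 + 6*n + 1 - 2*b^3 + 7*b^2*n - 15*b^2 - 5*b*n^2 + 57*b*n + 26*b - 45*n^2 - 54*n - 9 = -2*b^3 - 13*b^2 + 23*b + n^2*(-5*b - 40) + n*(7*b^2 + 50*b - 48) - 8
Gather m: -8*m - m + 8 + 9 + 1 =18 - 9*m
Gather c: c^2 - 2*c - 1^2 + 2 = c^2 - 2*c + 1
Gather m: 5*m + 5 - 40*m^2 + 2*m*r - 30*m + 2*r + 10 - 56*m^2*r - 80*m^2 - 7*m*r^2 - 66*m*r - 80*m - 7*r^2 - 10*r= m^2*(-56*r - 120) + m*(-7*r^2 - 64*r - 105) - 7*r^2 - 8*r + 15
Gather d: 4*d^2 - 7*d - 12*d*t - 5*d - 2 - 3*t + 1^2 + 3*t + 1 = 4*d^2 + d*(-12*t - 12)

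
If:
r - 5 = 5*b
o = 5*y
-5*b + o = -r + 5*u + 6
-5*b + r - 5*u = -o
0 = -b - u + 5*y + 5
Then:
No Solution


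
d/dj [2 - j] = -1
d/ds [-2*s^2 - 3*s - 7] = -4*s - 3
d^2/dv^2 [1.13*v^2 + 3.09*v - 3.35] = 2.26000000000000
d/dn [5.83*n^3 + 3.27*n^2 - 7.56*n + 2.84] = 17.49*n^2 + 6.54*n - 7.56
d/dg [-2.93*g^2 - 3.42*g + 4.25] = -5.86*g - 3.42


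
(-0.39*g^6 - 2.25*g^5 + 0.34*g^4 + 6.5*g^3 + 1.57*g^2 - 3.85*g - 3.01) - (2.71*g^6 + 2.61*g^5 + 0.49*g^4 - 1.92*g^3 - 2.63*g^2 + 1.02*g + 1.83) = -3.1*g^6 - 4.86*g^5 - 0.15*g^4 + 8.42*g^3 + 4.2*g^2 - 4.87*g - 4.84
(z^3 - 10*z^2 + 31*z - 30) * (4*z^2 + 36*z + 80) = 4*z^5 - 4*z^4 - 156*z^3 + 196*z^2 + 1400*z - 2400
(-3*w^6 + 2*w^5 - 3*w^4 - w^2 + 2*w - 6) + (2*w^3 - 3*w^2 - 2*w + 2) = -3*w^6 + 2*w^5 - 3*w^4 + 2*w^3 - 4*w^2 - 4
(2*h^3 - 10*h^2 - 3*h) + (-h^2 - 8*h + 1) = 2*h^3 - 11*h^2 - 11*h + 1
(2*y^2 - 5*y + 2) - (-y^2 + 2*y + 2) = 3*y^2 - 7*y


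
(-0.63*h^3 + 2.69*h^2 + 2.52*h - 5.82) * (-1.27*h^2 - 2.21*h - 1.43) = 0.8001*h^5 - 2.024*h^4 - 8.2444*h^3 - 2.0245*h^2 + 9.2586*h + 8.3226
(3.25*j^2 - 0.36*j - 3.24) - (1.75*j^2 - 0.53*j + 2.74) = 1.5*j^2 + 0.17*j - 5.98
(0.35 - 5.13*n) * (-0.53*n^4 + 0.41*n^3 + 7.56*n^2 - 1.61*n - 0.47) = 2.7189*n^5 - 2.2888*n^4 - 38.6393*n^3 + 10.9053*n^2 + 1.8476*n - 0.1645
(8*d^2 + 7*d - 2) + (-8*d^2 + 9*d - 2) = 16*d - 4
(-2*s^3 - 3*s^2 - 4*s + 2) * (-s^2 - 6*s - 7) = 2*s^5 + 15*s^4 + 36*s^3 + 43*s^2 + 16*s - 14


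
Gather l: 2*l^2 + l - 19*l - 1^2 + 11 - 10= 2*l^2 - 18*l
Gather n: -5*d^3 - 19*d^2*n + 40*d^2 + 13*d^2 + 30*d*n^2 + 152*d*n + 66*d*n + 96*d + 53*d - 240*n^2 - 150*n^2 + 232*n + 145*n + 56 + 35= -5*d^3 + 53*d^2 + 149*d + n^2*(30*d - 390) + n*(-19*d^2 + 218*d + 377) + 91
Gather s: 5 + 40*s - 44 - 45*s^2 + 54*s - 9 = -45*s^2 + 94*s - 48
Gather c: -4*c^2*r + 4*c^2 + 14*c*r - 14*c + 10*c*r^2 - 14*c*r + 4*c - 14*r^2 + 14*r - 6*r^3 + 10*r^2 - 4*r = c^2*(4 - 4*r) + c*(10*r^2 - 10) - 6*r^3 - 4*r^2 + 10*r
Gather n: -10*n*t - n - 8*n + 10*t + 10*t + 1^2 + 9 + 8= n*(-10*t - 9) + 20*t + 18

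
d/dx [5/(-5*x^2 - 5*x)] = (2*x + 1)/(x^2*(x + 1)^2)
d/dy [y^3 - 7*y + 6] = 3*y^2 - 7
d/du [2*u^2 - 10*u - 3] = 4*u - 10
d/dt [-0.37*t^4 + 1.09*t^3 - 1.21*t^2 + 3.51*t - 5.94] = -1.48*t^3 + 3.27*t^2 - 2.42*t + 3.51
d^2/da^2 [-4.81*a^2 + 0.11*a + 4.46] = -9.62000000000000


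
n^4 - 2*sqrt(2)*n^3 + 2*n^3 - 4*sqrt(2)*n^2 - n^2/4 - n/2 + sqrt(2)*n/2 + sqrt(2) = (n - 1/2)*(n + 1/2)*(n + 2)*(n - 2*sqrt(2))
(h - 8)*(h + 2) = h^2 - 6*h - 16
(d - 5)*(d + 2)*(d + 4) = d^3 + d^2 - 22*d - 40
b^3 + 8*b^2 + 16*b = b*(b + 4)^2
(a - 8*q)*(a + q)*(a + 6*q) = a^3 - a^2*q - 50*a*q^2 - 48*q^3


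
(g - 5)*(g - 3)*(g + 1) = g^3 - 7*g^2 + 7*g + 15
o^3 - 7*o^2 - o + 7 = (o - 7)*(o - 1)*(o + 1)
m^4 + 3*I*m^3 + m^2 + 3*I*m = m*(m - I)*(m + I)*(m + 3*I)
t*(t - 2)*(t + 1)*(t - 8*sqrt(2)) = t^4 - 8*sqrt(2)*t^3 - t^3 - 2*t^2 + 8*sqrt(2)*t^2 + 16*sqrt(2)*t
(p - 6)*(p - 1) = p^2 - 7*p + 6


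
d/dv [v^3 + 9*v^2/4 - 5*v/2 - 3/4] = 3*v^2 + 9*v/2 - 5/2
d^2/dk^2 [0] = 0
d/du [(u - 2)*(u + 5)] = 2*u + 3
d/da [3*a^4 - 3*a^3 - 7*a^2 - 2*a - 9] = 12*a^3 - 9*a^2 - 14*a - 2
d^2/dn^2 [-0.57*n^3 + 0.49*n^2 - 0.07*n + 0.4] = 0.98 - 3.42*n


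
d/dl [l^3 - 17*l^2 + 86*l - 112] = 3*l^2 - 34*l + 86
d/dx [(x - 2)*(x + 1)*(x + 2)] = 3*x^2 + 2*x - 4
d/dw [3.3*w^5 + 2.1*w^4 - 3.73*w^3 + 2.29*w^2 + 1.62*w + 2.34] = 16.5*w^4 + 8.4*w^3 - 11.19*w^2 + 4.58*w + 1.62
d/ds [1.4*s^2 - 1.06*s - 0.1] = 2.8*s - 1.06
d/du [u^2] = 2*u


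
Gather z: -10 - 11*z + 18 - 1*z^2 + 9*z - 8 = -z^2 - 2*z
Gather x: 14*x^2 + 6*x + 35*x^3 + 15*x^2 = 35*x^3 + 29*x^2 + 6*x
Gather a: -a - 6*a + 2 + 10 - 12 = -7*a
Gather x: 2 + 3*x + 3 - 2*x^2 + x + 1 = -2*x^2 + 4*x + 6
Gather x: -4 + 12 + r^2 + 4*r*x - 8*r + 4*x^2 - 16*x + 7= r^2 - 8*r + 4*x^2 + x*(4*r - 16) + 15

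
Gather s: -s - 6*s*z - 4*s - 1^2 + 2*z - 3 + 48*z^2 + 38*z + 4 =s*(-6*z - 5) + 48*z^2 + 40*z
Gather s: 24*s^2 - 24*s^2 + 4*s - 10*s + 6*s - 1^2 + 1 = 0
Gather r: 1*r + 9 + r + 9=2*r + 18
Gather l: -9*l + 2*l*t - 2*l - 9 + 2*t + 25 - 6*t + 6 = l*(2*t - 11) - 4*t + 22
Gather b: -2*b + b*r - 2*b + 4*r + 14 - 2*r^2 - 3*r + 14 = b*(r - 4) - 2*r^2 + r + 28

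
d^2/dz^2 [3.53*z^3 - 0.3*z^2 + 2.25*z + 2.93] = 21.18*z - 0.6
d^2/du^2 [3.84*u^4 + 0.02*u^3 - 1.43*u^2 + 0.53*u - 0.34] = 46.08*u^2 + 0.12*u - 2.86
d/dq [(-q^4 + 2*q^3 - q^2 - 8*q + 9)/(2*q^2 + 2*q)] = (-2*q^5 - q^4 + 4*q^3 + 7*q^2 - 18*q - 9)/(2*q^2*(q^2 + 2*q + 1))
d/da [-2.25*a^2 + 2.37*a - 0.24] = 2.37 - 4.5*a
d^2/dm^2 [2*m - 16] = 0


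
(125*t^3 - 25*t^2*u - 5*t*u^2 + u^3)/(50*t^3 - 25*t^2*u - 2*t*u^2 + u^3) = (5*t - u)/(2*t - u)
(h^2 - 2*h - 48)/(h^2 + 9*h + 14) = (h^2 - 2*h - 48)/(h^2 + 9*h + 14)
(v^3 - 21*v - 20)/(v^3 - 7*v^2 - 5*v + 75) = (v^2 + 5*v + 4)/(v^2 - 2*v - 15)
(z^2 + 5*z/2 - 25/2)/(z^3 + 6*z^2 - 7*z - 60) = (z - 5/2)/(z^2 + z - 12)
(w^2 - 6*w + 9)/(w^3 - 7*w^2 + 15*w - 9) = 1/(w - 1)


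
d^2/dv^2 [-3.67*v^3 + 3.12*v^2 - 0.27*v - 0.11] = 6.24 - 22.02*v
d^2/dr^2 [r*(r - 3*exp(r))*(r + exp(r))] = -2*r^2*exp(r) - 12*r*exp(2*r) - 8*r*exp(r) + 6*r - 12*exp(2*r) - 4*exp(r)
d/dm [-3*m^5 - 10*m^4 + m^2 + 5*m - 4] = -15*m^4 - 40*m^3 + 2*m + 5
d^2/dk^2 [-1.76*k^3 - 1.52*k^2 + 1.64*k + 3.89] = -10.56*k - 3.04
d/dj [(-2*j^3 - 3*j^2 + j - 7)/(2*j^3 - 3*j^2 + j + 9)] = 4*(3*j^4 - 2*j^3 - 3*j^2 - 24*j + 4)/(4*j^6 - 12*j^5 + 13*j^4 + 30*j^3 - 53*j^2 + 18*j + 81)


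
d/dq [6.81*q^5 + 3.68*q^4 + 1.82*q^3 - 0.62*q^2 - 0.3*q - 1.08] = 34.05*q^4 + 14.72*q^3 + 5.46*q^2 - 1.24*q - 0.3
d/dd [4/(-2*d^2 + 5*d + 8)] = 4*(4*d - 5)/(-2*d^2 + 5*d + 8)^2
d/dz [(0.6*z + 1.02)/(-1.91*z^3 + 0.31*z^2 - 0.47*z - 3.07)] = (2.292*z^3 + 5.6586*z^2 - 0.6324*z - 1.3626)/(3.6481*z^6 - 1.1842*z^5 + 1.8915*z^4 + 11.436*z^3 - 1.6825*z^2 + 2.8858*z + 9.4249)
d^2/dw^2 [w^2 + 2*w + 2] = 2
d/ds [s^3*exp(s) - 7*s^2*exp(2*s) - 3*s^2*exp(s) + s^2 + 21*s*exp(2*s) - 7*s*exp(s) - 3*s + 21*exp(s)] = s^3*exp(s) - 14*s^2*exp(2*s) + 28*s*exp(2*s) - 13*s*exp(s) + 2*s + 21*exp(2*s) + 14*exp(s) - 3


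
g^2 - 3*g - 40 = (g - 8)*(g + 5)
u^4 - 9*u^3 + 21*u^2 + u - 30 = (u - 5)*(u - 3)*(u - 2)*(u + 1)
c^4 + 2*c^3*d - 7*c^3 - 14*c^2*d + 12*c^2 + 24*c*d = c*(c - 4)*(c - 3)*(c + 2*d)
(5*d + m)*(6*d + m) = 30*d^2 + 11*d*m + m^2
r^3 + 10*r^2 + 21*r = r*(r + 3)*(r + 7)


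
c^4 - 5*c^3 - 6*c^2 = c^2*(c - 6)*(c + 1)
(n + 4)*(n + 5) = n^2 + 9*n + 20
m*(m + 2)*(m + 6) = m^3 + 8*m^2 + 12*m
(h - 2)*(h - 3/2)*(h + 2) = h^3 - 3*h^2/2 - 4*h + 6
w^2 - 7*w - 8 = (w - 8)*(w + 1)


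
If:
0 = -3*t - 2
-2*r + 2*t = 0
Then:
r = -2/3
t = -2/3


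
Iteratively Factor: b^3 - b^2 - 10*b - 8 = (b + 2)*(b^2 - 3*b - 4) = (b + 1)*(b + 2)*(b - 4)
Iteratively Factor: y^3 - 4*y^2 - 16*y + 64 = (y - 4)*(y^2 - 16) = (y - 4)^2*(y + 4)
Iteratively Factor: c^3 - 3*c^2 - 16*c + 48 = (c + 4)*(c^2 - 7*c + 12) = (c - 3)*(c + 4)*(c - 4)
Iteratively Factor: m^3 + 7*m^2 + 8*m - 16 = (m + 4)*(m^2 + 3*m - 4) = (m - 1)*(m + 4)*(m + 4)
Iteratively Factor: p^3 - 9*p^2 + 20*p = (p - 5)*(p^2 - 4*p) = p*(p - 5)*(p - 4)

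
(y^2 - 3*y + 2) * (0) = 0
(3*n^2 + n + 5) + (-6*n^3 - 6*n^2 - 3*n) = -6*n^3 - 3*n^2 - 2*n + 5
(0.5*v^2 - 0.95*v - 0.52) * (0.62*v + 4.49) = 0.31*v^3 + 1.656*v^2 - 4.5879*v - 2.3348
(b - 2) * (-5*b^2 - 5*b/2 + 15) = -5*b^3 + 15*b^2/2 + 20*b - 30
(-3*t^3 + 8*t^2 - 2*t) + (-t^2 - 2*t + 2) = -3*t^3 + 7*t^2 - 4*t + 2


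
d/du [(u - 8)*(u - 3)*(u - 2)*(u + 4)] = 4*u^3 - 27*u^2 - 12*u + 136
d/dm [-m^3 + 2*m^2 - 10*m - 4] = -3*m^2 + 4*m - 10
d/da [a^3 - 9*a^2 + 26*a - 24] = 3*a^2 - 18*a + 26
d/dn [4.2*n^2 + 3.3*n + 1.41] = 8.4*n + 3.3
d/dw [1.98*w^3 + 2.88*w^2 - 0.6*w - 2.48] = 5.94*w^2 + 5.76*w - 0.6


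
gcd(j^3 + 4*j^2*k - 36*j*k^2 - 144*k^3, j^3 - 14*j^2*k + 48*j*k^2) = j - 6*k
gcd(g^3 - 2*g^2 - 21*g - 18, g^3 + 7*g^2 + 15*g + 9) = g^2 + 4*g + 3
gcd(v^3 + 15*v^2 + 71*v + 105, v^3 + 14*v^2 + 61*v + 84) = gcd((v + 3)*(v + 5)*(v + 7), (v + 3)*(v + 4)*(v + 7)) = v^2 + 10*v + 21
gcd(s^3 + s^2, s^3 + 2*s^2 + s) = s^2 + s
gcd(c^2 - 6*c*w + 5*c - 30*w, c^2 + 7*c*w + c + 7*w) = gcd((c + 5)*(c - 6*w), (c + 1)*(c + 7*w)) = 1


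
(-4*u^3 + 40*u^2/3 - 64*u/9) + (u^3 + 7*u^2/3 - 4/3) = -3*u^3 + 47*u^2/3 - 64*u/9 - 4/3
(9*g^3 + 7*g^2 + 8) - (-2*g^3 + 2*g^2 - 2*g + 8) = 11*g^3 + 5*g^2 + 2*g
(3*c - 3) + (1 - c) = 2*c - 2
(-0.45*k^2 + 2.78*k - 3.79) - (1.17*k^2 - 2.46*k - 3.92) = -1.62*k^2 + 5.24*k + 0.13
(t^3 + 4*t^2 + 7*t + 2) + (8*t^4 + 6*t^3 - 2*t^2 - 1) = 8*t^4 + 7*t^3 + 2*t^2 + 7*t + 1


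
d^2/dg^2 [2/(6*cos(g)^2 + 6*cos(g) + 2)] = 3*(-12*sin(g)^4 + 5*sin(g)^2 + 49*cos(g)/4 - 9*cos(3*g)/4 + 11)/(-3*sin(g)^2 + 3*cos(g) + 4)^3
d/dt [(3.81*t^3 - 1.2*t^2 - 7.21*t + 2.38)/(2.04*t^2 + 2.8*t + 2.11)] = (7.7724*t^4 + 21.336*t^3 + 35.4657*t^2 - 14.7744*t - 21.8771)/(4.1616*t^4 + 11.424*t^3 + 16.4488*t^2 + 11.816*t + 4.4521)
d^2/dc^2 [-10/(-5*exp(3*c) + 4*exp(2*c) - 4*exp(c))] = 10*((-45*exp(2*c) + 16*exp(c) - 4)*(5*exp(2*c) - 4*exp(c) + 4) + 2*(15*exp(2*c) - 8*exp(c) + 4)^2)*exp(-c)/(5*exp(2*c) - 4*exp(c) + 4)^3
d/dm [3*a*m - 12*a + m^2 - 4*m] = 3*a + 2*m - 4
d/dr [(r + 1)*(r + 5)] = 2*r + 6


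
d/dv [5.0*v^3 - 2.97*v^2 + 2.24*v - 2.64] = 15.0*v^2 - 5.94*v + 2.24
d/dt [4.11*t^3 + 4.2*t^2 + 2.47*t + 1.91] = 12.33*t^2 + 8.4*t + 2.47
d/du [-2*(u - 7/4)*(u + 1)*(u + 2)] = -6*u^2 - 5*u + 13/2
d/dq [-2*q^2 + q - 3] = 1 - 4*q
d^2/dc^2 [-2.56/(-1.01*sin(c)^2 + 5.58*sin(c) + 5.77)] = (10.445824*sin(c)^4 - 43.282944*sin(c)^3 + 123.716096*sin(c)^2 + 4.142592*sin(c) - 189.256192)/(-1.01*sin(c)^2 + 5.58*sin(c) + 5.77)^3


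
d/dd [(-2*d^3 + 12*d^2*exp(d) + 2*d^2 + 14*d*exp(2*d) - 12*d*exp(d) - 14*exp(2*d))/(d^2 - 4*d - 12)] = 2*(2*(d - 2)*(d^3 - 6*d^2*exp(d) - d^2 - 7*d*exp(2*d) + 6*d*exp(d) + 7*exp(2*d)) + (-d^2 + 4*d + 12)*(-6*d^2*exp(d) + 3*d^2 - 14*d*exp(2*d) - 6*d*exp(d) - 2*d + 7*exp(2*d) + 6*exp(d)))/(-d^2 + 4*d + 12)^2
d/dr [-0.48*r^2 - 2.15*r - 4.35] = -0.96*r - 2.15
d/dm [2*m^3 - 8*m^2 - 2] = 2*m*(3*m - 8)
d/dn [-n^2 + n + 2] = 1 - 2*n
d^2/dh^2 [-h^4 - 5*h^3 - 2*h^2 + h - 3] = -12*h^2 - 30*h - 4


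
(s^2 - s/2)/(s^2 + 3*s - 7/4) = 2*s/(2*s + 7)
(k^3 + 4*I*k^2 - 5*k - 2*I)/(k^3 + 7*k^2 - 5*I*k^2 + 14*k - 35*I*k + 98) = (k^2 + 2*I*k - 1)/(k^2 + 7*k*(1 - I) - 49*I)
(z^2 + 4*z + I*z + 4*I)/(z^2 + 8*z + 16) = (z + I)/(z + 4)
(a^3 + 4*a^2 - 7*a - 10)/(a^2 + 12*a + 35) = (a^2 - a - 2)/(a + 7)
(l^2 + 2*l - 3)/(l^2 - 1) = (l + 3)/(l + 1)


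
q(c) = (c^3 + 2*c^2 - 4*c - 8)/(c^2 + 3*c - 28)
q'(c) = (-2*c - 3)*(c^3 + 2*c^2 - 4*c - 8)/(c^2 + 3*c - 28)^2 + (3*c^2 + 4*c - 4)/(c^2 + 3*c - 28) = (c^4 + 6*c^3 - 74*c^2 - 96*c + 136)/(c^4 + 6*c^3 - 47*c^2 - 168*c + 784)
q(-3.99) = 0.99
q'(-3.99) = -1.36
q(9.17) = 10.70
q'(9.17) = 0.68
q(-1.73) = 0.01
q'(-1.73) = 0.06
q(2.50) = -0.71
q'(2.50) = -2.14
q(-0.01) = 0.28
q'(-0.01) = 0.17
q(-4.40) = 1.69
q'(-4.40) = -2.12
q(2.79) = -1.53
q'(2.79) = -3.68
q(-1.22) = 0.06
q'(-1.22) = 0.15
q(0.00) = 0.29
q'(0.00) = 0.17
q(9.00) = 10.59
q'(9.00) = 0.66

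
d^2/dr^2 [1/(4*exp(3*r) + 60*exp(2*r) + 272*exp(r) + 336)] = (2*(3*exp(2*r) + 30*exp(r) + 68)^2*exp(r) - (9*exp(2*r) + 60*exp(r) + 68)*(exp(3*r) + 15*exp(2*r) + 68*exp(r) + 84))*exp(r)/(4*(exp(3*r) + 15*exp(2*r) + 68*exp(r) + 84)^3)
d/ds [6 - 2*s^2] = -4*s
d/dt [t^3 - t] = 3*t^2 - 1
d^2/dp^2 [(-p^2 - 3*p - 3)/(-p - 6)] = 42/(p^3 + 18*p^2 + 108*p + 216)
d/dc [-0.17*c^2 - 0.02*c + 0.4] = -0.34*c - 0.02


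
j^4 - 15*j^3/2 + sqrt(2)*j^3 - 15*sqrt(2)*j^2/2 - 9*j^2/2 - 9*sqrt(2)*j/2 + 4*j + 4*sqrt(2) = (j - 8)*(j - 1/2)*(j + 1)*(j + sqrt(2))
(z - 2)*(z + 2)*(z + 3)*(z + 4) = z^4 + 7*z^3 + 8*z^2 - 28*z - 48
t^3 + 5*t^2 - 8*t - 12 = (t - 2)*(t + 1)*(t + 6)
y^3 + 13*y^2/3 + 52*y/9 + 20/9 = (y + 2/3)*(y + 5/3)*(y + 2)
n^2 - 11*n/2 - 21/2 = (n - 7)*(n + 3/2)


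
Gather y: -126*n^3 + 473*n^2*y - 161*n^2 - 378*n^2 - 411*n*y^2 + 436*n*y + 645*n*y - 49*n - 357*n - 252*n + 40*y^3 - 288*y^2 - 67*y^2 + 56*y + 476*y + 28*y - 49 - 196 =-126*n^3 - 539*n^2 - 658*n + 40*y^3 + y^2*(-411*n - 355) + y*(473*n^2 + 1081*n + 560) - 245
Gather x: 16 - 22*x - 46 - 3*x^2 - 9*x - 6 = -3*x^2 - 31*x - 36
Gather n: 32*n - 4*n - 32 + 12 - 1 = 28*n - 21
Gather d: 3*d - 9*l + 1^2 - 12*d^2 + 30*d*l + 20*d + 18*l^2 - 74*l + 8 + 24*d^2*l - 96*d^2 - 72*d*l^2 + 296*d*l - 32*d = d^2*(24*l - 108) + d*(-72*l^2 + 326*l - 9) + 18*l^2 - 83*l + 9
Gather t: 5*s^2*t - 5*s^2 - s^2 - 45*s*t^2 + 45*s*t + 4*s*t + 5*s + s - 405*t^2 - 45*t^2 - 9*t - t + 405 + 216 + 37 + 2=-6*s^2 + 6*s + t^2*(-45*s - 450) + t*(5*s^2 + 49*s - 10) + 660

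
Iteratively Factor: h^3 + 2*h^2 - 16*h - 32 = (h + 4)*(h^2 - 2*h - 8) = (h + 2)*(h + 4)*(h - 4)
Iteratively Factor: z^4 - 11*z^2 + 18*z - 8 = (z - 1)*(z^3 + z^2 - 10*z + 8) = (z - 1)^2*(z^2 + 2*z - 8) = (z - 1)^2*(z + 4)*(z - 2)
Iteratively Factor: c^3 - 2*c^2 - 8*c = (c)*(c^2 - 2*c - 8) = c*(c + 2)*(c - 4)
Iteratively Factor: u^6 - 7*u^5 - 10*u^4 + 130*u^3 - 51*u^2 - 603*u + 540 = (u - 1)*(u^5 - 6*u^4 - 16*u^3 + 114*u^2 + 63*u - 540) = (u - 4)*(u - 1)*(u^4 - 2*u^3 - 24*u^2 + 18*u + 135) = (u - 4)*(u - 3)*(u - 1)*(u^3 + u^2 - 21*u - 45) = (u - 4)*(u - 3)*(u - 1)*(u + 3)*(u^2 - 2*u - 15) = (u - 4)*(u - 3)*(u - 1)*(u + 3)^2*(u - 5)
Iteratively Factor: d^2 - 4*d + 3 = (d - 3)*(d - 1)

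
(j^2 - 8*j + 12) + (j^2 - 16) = 2*j^2 - 8*j - 4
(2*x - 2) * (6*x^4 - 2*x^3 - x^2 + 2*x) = 12*x^5 - 16*x^4 + 2*x^3 + 6*x^2 - 4*x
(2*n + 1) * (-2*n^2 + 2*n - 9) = -4*n^3 + 2*n^2 - 16*n - 9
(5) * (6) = 30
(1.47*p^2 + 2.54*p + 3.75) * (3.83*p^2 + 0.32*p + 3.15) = 5.6301*p^4 + 10.1986*p^3 + 19.8058*p^2 + 9.201*p + 11.8125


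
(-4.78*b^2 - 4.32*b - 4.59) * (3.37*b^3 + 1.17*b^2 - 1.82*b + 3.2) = -16.1086*b^5 - 20.151*b^4 - 11.8231*b^3 - 12.8039*b^2 - 5.4702*b - 14.688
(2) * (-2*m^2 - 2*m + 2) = -4*m^2 - 4*m + 4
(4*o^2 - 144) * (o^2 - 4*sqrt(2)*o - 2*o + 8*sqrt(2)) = 4*o^4 - 16*sqrt(2)*o^3 - 8*o^3 - 144*o^2 + 32*sqrt(2)*o^2 + 288*o + 576*sqrt(2)*o - 1152*sqrt(2)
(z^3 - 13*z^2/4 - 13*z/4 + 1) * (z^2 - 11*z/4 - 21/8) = z^5 - 6*z^4 + 49*z^3/16 + 591*z^2/32 + 185*z/32 - 21/8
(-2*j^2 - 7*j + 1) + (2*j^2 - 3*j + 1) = 2 - 10*j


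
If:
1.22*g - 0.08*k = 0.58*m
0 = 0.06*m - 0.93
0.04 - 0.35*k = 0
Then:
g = 7.38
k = 0.11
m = 15.50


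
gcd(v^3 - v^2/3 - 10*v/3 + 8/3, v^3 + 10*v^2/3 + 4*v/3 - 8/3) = v + 2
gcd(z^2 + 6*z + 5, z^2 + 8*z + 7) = z + 1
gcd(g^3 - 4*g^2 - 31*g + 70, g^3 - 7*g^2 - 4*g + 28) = g^2 - 9*g + 14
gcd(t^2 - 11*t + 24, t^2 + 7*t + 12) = 1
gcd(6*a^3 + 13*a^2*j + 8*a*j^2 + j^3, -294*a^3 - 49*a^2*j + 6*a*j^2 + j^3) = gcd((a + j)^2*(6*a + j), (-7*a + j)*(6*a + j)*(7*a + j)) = 6*a + j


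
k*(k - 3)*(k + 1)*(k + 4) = k^4 + 2*k^3 - 11*k^2 - 12*k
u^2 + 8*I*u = u*(u + 8*I)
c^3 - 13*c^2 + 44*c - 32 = (c - 8)*(c - 4)*(c - 1)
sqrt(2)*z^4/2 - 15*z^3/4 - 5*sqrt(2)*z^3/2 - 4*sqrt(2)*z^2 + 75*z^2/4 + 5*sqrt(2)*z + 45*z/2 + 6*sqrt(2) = (z/2 + 1/2)*(z - 6)*(z - 4*sqrt(2))*(sqrt(2)*z + 1/2)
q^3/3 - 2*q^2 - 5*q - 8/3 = (q/3 + 1/3)*(q - 8)*(q + 1)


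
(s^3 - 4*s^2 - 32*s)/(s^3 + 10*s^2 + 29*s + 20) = s*(s - 8)/(s^2 + 6*s + 5)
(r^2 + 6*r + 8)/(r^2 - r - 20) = (r + 2)/(r - 5)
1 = 1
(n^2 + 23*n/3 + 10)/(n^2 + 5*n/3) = (n + 6)/n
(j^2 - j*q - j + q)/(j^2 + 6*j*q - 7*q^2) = (j - 1)/(j + 7*q)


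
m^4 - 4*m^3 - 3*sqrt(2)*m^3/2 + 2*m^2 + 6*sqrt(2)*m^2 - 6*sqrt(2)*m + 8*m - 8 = (m - 2)^2*(m - 2*sqrt(2))*(m + sqrt(2)/2)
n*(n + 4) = n^2 + 4*n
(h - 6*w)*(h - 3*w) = h^2 - 9*h*w + 18*w^2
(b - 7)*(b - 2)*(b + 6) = b^3 - 3*b^2 - 40*b + 84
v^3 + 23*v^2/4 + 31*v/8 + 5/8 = (v + 1/4)*(v + 1/2)*(v + 5)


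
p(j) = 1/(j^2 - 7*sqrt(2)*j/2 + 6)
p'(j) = (-2*j + 7*sqrt(2)/2)/(j^2 - 7*sqrt(2)*j/2 + 6)^2 = 2*(-4*j + 7*sqrt(2))/(2*j^2 - 7*sqrt(2)*j + 12)^2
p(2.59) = -8.95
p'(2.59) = -18.44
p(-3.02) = 0.03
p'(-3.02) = 0.01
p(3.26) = 2.03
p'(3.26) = -6.50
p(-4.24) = 0.02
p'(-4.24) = 0.01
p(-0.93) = 0.09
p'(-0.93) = 0.05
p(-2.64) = 0.04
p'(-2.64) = 0.02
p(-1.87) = 0.05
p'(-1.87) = 0.02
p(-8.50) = 0.01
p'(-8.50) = 0.00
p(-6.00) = 0.01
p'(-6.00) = 0.00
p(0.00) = 0.17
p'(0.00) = 0.14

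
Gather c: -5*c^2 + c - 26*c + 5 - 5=-5*c^2 - 25*c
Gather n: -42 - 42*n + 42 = -42*n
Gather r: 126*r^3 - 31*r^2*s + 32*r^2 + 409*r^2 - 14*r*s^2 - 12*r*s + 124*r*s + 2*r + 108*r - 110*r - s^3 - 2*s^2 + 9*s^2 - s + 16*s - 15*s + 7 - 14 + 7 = 126*r^3 + r^2*(441 - 31*s) + r*(-14*s^2 + 112*s) - s^3 + 7*s^2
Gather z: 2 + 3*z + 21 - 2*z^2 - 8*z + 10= -2*z^2 - 5*z + 33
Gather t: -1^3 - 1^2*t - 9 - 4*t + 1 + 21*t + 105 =16*t + 96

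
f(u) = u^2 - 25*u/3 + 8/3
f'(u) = 2*u - 25/3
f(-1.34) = 15.63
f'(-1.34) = -11.01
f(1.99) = -9.96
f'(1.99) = -4.35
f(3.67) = -14.45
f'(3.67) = -0.99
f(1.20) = -5.89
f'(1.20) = -5.93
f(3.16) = -13.68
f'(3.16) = -2.01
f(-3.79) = 48.61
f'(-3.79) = -15.91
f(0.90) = -4.02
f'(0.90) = -6.53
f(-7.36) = 118.17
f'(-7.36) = -23.05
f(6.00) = -11.33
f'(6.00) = 3.67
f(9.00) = 8.67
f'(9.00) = 9.67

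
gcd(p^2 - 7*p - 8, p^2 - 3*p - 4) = p + 1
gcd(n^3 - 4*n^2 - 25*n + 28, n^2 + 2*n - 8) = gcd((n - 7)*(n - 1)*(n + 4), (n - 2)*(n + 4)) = n + 4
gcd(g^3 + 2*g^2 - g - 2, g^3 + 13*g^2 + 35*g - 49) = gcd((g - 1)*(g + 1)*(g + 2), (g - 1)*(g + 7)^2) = g - 1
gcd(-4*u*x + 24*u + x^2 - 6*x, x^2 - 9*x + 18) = x - 6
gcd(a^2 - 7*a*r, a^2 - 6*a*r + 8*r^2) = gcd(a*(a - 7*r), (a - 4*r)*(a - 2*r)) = 1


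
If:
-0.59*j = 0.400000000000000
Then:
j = -0.68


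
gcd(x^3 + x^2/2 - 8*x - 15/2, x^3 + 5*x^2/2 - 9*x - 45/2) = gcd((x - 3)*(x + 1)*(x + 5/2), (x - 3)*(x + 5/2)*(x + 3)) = x^2 - x/2 - 15/2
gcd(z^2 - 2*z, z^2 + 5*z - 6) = 1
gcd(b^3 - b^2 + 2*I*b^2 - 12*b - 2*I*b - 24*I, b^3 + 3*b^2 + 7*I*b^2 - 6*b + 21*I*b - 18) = b + 3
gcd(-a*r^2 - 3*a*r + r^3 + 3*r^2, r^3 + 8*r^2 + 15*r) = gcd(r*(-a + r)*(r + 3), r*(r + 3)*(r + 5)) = r^2 + 3*r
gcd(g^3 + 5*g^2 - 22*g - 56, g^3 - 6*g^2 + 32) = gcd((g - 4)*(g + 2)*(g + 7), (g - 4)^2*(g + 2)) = g^2 - 2*g - 8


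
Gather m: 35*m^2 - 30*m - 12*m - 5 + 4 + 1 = 35*m^2 - 42*m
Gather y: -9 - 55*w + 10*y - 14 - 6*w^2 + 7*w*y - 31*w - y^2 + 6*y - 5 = -6*w^2 - 86*w - y^2 + y*(7*w + 16) - 28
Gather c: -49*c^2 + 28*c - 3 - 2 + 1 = -49*c^2 + 28*c - 4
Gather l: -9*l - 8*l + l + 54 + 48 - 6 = 96 - 16*l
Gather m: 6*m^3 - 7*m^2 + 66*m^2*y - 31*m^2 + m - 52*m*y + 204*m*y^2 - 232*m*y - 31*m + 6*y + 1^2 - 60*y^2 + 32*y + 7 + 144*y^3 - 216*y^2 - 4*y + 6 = 6*m^3 + m^2*(66*y - 38) + m*(204*y^2 - 284*y - 30) + 144*y^3 - 276*y^2 + 34*y + 14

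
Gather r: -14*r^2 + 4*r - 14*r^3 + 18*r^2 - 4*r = -14*r^3 + 4*r^2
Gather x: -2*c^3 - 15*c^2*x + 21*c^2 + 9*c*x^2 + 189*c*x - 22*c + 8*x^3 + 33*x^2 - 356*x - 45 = -2*c^3 + 21*c^2 - 22*c + 8*x^3 + x^2*(9*c + 33) + x*(-15*c^2 + 189*c - 356) - 45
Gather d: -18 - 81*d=-81*d - 18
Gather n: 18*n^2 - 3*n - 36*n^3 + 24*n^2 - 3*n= -36*n^3 + 42*n^2 - 6*n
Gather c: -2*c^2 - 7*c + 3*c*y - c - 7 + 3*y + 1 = -2*c^2 + c*(3*y - 8) + 3*y - 6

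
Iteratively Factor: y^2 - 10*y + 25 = (y - 5)*(y - 5)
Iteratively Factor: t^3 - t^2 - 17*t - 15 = (t + 1)*(t^2 - 2*t - 15) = (t - 5)*(t + 1)*(t + 3)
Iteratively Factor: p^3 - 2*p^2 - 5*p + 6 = (p - 3)*(p^2 + p - 2) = (p - 3)*(p + 2)*(p - 1)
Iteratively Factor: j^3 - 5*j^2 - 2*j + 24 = (j + 2)*(j^2 - 7*j + 12) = (j - 3)*(j + 2)*(j - 4)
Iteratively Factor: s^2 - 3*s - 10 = (s + 2)*(s - 5)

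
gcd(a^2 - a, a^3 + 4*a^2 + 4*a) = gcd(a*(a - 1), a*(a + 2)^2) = a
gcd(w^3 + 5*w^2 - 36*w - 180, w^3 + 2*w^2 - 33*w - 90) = w^2 - w - 30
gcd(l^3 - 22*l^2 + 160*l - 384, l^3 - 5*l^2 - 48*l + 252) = l - 6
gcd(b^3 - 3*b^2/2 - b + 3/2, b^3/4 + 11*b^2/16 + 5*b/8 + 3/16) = b + 1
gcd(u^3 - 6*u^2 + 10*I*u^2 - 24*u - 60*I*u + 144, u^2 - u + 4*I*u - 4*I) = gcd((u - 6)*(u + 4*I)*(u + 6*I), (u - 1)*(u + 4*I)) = u + 4*I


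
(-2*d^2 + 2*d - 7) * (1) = -2*d^2 + 2*d - 7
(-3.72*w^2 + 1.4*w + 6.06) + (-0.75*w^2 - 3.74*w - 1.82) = -4.47*w^2 - 2.34*w + 4.24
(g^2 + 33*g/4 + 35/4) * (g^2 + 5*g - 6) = g^4 + 53*g^3/4 + 44*g^2 - 23*g/4 - 105/2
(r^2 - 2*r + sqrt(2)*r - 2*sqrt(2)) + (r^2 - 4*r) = 2*r^2 - 6*r + sqrt(2)*r - 2*sqrt(2)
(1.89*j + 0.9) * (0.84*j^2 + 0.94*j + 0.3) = 1.5876*j^3 + 2.5326*j^2 + 1.413*j + 0.27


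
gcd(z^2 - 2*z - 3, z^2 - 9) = z - 3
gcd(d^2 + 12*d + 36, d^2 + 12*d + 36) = d^2 + 12*d + 36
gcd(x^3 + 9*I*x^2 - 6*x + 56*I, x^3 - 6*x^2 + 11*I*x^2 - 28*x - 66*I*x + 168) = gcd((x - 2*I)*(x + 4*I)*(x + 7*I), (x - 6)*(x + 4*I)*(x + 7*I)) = x^2 + 11*I*x - 28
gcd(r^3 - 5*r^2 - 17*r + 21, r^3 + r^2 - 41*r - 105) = r^2 - 4*r - 21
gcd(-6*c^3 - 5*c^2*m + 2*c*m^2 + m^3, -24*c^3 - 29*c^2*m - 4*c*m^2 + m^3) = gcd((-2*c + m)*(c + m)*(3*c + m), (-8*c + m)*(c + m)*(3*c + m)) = 3*c^2 + 4*c*m + m^2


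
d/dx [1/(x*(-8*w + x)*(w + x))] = (-x*(w + x) + x*(8*w - x) + (w + x)*(8*w - x))/(x^2*(w + x)^2*(8*w - x)^2)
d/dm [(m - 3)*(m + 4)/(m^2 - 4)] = (-m^2 + 16*m - 4)/(m^4 - 8*m^2 + 16)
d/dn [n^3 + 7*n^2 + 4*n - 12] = 3*n^2 + 14*n + 4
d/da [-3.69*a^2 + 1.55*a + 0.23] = 1.55 - 7.38*a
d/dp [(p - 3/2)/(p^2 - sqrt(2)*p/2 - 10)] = (4*p^2 - 2*sqrt(2)*p - (2*p - 3)*(4*p - sqrt(2)) - 40)/(-2*p^2 + sqrt(2)*p + 20)^2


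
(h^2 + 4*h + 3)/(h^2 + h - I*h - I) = (h + 3)/(h - I)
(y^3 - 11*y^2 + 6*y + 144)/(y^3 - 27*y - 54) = (y - 8)/(y + 3)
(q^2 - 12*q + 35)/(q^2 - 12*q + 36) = (q^2 - 12*q + 35)/(q^2 - 12*q + 36)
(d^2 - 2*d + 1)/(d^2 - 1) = (d - 1)/(d + 1)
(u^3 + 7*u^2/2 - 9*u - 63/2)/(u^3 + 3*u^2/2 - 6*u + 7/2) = (u^2 - 9)/(u^2 - 2*u + 1)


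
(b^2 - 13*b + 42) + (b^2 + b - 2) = 2*b^2 - 12*b + 40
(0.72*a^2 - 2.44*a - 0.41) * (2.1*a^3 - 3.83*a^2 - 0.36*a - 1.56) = 1.512*a^5 - 7.8816*a^4 + 8.225*a^3 + 1.3255*a^2 + 3.954*a + 0.6396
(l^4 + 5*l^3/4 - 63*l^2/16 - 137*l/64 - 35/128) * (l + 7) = l^5 + 33*l^4/4 + 77*l^3/16 - 1901*l^2/64 - 1953*l/128 - 245/128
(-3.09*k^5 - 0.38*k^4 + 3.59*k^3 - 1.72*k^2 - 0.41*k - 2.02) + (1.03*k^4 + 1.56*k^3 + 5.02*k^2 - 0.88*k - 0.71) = -3.09*k^5 + 0.65*k^4 + 5.15*k^3 + 3.3*k^2 - 1.29*k - 2.73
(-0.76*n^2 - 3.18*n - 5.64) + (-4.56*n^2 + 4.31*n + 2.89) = -5.32*n^2 + 1.13*n - 2.75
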